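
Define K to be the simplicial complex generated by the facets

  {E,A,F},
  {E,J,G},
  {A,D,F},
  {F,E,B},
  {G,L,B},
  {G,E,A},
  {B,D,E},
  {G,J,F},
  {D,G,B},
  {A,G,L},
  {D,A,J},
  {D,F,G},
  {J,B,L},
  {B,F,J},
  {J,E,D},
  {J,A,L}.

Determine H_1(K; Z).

Order the vertices as A < B < D < E < F < G < J < L. Listing each simplex with vertices in this order, K has dimension 2 with simplices:

  0-simplices (8): A, B, D, E, F, G, J, L
  1-simplices (24): AD, AE, AF, AG, AJ, AL, BD, BE, BF, BG, BJ, BL, DE, DF, DG, DJ, EF, EG, EJ, FG, FJ, GJ, GL, JL
  2-simplices (16): ADF, ADJ, AEF, AEG, AGL, AJL, BDE, BDG, BEF, BFJ, BGL, BJL, DEJ, DFG, EGJ, FGJ

giving chain groups C_0 ≅ Z^8, C_1 ≅ Z^24, C_2 ≅ Z^16.

The boundary map ∂_1: C_1 → C_0 sends each edge [p,q] (with p < q) to q − p. For instance
  ∂BF = F − B.
This gives a 8×24 integer matrix of rank 7; reducing to Smith normal form yields diagonal entries (1,1,1,1,1,1,1).

Boundary ∂_2: C_2 → C_1 acts by ∂[p,q,r] = [q,r] − [p,r] + [p,q]. For instance
  ∂AGL = GL − AL + AG,
  ∂AEG = EG − AG + AE.
This gives a 24×16 integer matrix of rank 15; reducing to Smith normal form yields diagonal entries (1,1,1,1,1,1,1,1,1,1,1,1,1,1,1).

Reading off H_k = ker ∂_k / im ∂_{k+1}:

  H_1: rank ker ∂_1 − rank ∂_2 = (24 − 7) − 15 = 2, and the invariant factors of ∂_2 are all 1, so H_1 ≅ Z^2.

H_1 = Z^2.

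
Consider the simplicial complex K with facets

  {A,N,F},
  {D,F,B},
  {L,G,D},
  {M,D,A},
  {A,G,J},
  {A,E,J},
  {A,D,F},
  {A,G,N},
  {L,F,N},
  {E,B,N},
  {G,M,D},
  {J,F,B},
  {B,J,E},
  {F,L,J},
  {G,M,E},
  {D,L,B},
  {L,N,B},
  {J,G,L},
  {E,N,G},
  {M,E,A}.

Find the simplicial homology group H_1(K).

Take the total order A < B < D < E < F < G < J < L < M < N on the vertex set. Then K (dimension 2) consists of the simplices:

  0-simplices (10): A, B, D, E, F, G, J, L, M, N
  1-simplices (30): AD, AE, AF, AG, AJ, AM, AN, BD, BE, BF, BJ, BL, BN, DF, DG, DL, DM, EG, EJ, EM, EN, FJ, FL, FN, GJ, GL, GM, GN, JL, LN
  2-simplices (20): ADF, ADM, AEJ, AEM, AFN, AGJ, AGN, BDF, BDL, BEJ, BEN, BFJ, BLN, DGL, DGM, EGM, EGN, FJL, FLN, GJL

giving chain groups C_0 ≅ Z^10, C_1 ≅ Z^30, C_2 ≅ Z^20.

∂_1: C_1 → C_0 sends each edge [p,q] (with p < q) to q − p. For instance
  ∂FN = N − F.
The 10×30 boundary matrix has rank 9 and Smith normal form diag(1,1,1,1,1,1,1,1,1).

∂_2: C_2 → C_1 acts by ∂[p,q,r] = [q,r] − [p,r] + [p,q]. For instance
  ∂GJL = JL − GL + GJ,
  ∂ADF = DF − AF + AD.
The resulting 30×20 matrix has rank 20, and its Smith normal form has invariant factors (1,1,1,1,1,1,1,1,1,1,1,1,1,1,1,1,1,1,1,2).

Computing H_k = (kernel of ∂_k) / (image of ∂_{k+1}):

  H_1: rank ker ∂_1 − rank ∂_2 = (30 − 9) − 20 = 1, and ∂_2 has invariant factor 2 > 1, so H_1 ≅ Z ⊕ Z/2.

(K is a triangulation of the Klein bottle.)

H_1 ≅ Z ⊕ Z/2.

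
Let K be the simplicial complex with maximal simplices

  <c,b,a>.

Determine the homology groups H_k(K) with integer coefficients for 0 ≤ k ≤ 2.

Fix the vertex order a < b < c and write every simplex with vertices in increasing order. Then dim K = 2 and the simplices of K are:

  0-simplices (3): a, b, c
  1-simplices (3): ab, ac, bc
  2-simplices (1): abc

giving chain groups C_0 ≅ Z^3, C_1 ≅ Z^3, C_2 ≅ Z^1.

Boundary ∂_1: C_1 → C_0 maps an edge to its endpoints' difference, ∂[p,q] = q − p. For instance
  ∂ab = b − a.
The 3×3 boundary matrix has rank 2 and Smith normal form diag(1,1).

∂_2: C_2 → C_1 acts by ∂[p,q,r] = [q,r] − [p,r] + [p,q]. For instance
  ∂abc = bc − ac + ab.
The 3×1 boundary matrix has rank 1 and Smith normal form diag(1).

Reading off H_k = ker ∂_k / im ∂_{k+1}:

  H_0: rank C_0 − rank ∂_1 = 3 − 2 = 1, and the invariant factors of ∂_1 are all 1, so H_0 ≅ Z.
  H_1: rank ker ∂_1 − rank ∂_2 = (3 − 2) − 1 = 0, and the invariant factors of ∂_2 are all 1, so H_1 ≅ 0.
  H_2: rank ker ∂_2 − rank ∂_3 = (1 − 1) − 0 = 0, and there is no ∂_3, so H_2 ≅ 0.

As a check, the Euler characteristic is 3 − 3 + 1 = 1, which agrees with 1 − 0 + 0 = 1.
(K is a triangulation of the 2-simplex.)

H_0 ≅ Z,  H_1 = 0,  H_2 = 0.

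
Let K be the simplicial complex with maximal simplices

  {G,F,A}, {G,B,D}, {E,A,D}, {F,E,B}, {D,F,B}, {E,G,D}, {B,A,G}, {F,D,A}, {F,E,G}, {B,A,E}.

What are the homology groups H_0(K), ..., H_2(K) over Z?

Fix the vertex order A < B < D < E < F < G and write every simplex with vertices in increasing order. Then dim K = 2 and the simplices of K are:

  0-simplices (6): A, B, D, E, F, G
  1-simplices (15): AB, AD, AE, AF, AG, BD, BE, BF, BG, DE, DF, DG, EF, EG, FG
  2-simplices (10): ABE, ABG, ADE, ADF, AFG, BDF, BDG, BEF, DEG, EFG

Hence C_0 ≅ Z^6, C_1 ≅ Z^15, C_2 ≅ Z^10.

Boundary ∂_1: C_1 → C_0 is given by ∂[p,q] = [q] − [p].
The resulting 6×15 matrix has rank 5, and its Smith normal form has invariant factors (1,1,1,1,1).

Boundary ∂_2: C_2 → C_1 acts by ∂[p,q,r] = [q,r] − [p,r] + [p,q]. For instance
  ∂BDF = DF − BF + BD,
  ∂BDG = DG − BG + BD.
The 15×10 boundary matrix has rank 10 and Smith normal form diag(1,1,1,1,1,1,1,1,1,2).

From H_k ≅ ker(∂_k) / im(∂_{k+1}) we obtain:

  H_0: rank C_0 − rank ∂_1 = 6 − 5 = 1, and the invariant factors of ∂_1 are all 1, so H_0 = Z.
  H_1: rank ker ∂_1 − rank ∂_2 = (15 − 5) − 10 = 0, and ∂_2 has invariant factor 2 > 1, so H_1 = Z/2Z.
  H_2: rank ker ∂_2 − rank ∂_3 = (10 − 10) − 0 = 0, and there is no ∂_3, so H_2 = 0.

H_0 ≅ Z,  H_1 ≅ Z/2Z,  H_2 = 0.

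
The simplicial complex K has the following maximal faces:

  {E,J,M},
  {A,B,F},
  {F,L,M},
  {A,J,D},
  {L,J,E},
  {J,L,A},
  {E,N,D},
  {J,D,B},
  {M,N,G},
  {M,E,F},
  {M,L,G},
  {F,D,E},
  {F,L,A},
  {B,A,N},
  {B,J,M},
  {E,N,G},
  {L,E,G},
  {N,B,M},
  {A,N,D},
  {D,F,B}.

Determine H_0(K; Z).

K has 10 vertices, 30 edges, 20 triangles.
rank ∂_0 = 0, rank ∂_1 = 9 ⇒ b_0 = 10 − 0 − 9 = 1; all invariant factors of ∂_1 are 1 so no torsion. So H_0 ≅ Z.

H_0 = Z.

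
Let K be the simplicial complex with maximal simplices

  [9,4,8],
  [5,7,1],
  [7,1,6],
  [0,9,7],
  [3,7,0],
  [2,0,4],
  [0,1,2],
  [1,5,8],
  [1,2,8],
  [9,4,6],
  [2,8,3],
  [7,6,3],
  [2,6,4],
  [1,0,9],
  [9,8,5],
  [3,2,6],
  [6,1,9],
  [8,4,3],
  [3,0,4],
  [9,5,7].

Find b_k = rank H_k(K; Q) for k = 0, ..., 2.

Order the vertices as 0 < 1 < 2 < 3 < 4 < 5 < 6 < 7 < 8 < 9. Listing each simplex with vertices in this order, K has dimension 2 with simplices:

  0-simplices (10): [0], [1], [2], [3], [4], [5], [6], [7], [8], [9]
  1-simplices (30): (30 of them)
  2-simplices (20): (20 of them)

giving chain groups C_0 ≅ Z^10, C_1 ≅ Z^30, C_2 ≅ Z^20.

∂_1: C_1 → C_0 is given by ∂[p,q] = [q] − [p].
This gives a 10×30 integer matrix of rank 9; reducing to Smith normal form yields diagonal entries (1,1,1,1,1,1,1,1,1).

The boundary map ∂_2: C_2 → C_1 sends each 2-simplex [p,q,r] to [q,r] − [p,r] + [p,q]. For instance
  ∂[1,5,8] = [5,8] − [1,8] + [1,5],
  ∂[0,7,9] = [7,9] − [0,9] + [0,7].
The 30×20 boundary matrix has rank 20 and Smith normal form diag(1,1,1,1,1,1,1,1,1,1,1,1,1,1,1,1,1,1,1,2).

Computing H_k = (kernel of ∂_k) / (image of ∂_{k+1}):

  H_0: rank C_0 − rank ∂_1 = 10 − 9 = 1, and the invariant factors of ∂_1 are all 1, so H_0 ≅ Z.
  H_1: rank ker ∂_1 − rank ∂_2 = (30 − 9) − 20 = 1, and ∂_2 has invariant factor 2 > 1, so H_1 ≅ Z ⊕ Z/2Z.
  H_2: rank ker ∂_2 − rank ∂_3 = (20 − 20) − 0 = 0, and there is no ∂_3, so H_2 ≅ 0.

As a check, the Euler characteristic is 10 − 30 + 20 = 0, which agrees with 1 − 1 + 0 = 0.
(K is a triangulation of the Klein bottle.)

Hence the Betti numbers are b_0 = 1, b_1 = 1, b_2 = 0.

b_0 = 1, b_1 = 1, b_2 = 0.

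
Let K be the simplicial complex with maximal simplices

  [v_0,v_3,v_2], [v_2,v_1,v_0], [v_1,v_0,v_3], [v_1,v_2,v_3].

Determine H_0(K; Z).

K has 4 vertices, 6 edges, 4 triangles.
rank ∂_0 = 0, rank ∂_1 = 3 ⇒ b_0 = 4 − 0 − 3 = 1; all invariant factors of ∂_1 are 1 so no torsion. So H_0 = Z.

H_0 ≅ Z.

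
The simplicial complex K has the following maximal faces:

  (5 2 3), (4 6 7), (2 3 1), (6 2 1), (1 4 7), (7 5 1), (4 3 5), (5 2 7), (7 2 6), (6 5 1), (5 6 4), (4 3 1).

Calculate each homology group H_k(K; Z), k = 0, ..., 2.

H_0 ≅ Z,  H_1 ≅ Z/2Z,  H_2 = 0.

Order the vertices as 1 < 2 < 3 < 4 < 5 < 6 < 7. Listing each simplex with vertices in this order, K has dimension 2 with simplices:

  0-simplices (7): [1], [2], [3], [4], [5], [6], [7]
  1-simplices (18): [1,2], [1,3], [1,4], [1,5], [1,6], [1,7], [2,3], [2,5], [2,6], [2,7], [3,4], [3,5], [4,5], [4,6], [4,7], [5,6], [5,7], [6,7]
  2-simplices (12): [1,2,3], [1,2,6], [1,3,4], [1,4,7], [1,5,6], [1,5,7], [2,3,5], [2,5,7], [2,6,7], [3,4,5], [4,5,6], [4,6,7]

giving chain groups C_0 ≅ Z^7, C_1 ≅ Z^18, C_2 ≅ Z^12.

The boundary map ∂_1: C_1 → C_0 sends each edge [p,q] (with p < q) to q − p. For instance
  ∂[4,7] = [7] − [4].
The 7×18 boundary matrix has rank 6 and Smith normal form diag(1,1,1,1,1,1).

Boundary ∂_2: C_2 → C_1 sends each 2-simplex [p,q,r] to [q,r] − [p,r] + [p,q]. For instance
  ∂[2,6,7] = [6,7] − [2,7] + [2,6],
  ∂[1,2,3] = [2,3] − [1,3] + [1,2].
This gives a 18×12 integer matrix of rank 12; reducing to Smith normal form yields diagonal entries (1,1,1,1,1,1,1,1,1,1,1,2).

Now H_k = ker ∂_k / im ∂_{k+1}, so:

  H_0: rank C_0 − rank ∂_1 = 7 − 6 = 1, and the invariant factors of ∂_1 are all 1, so H_0 = Z.
  H_1: rank ker ∂_1 − rank ∂_2 = (18 − 6) − 12 = 0, and ∂_2 has invariant factor 2 > 1, so H_1 = Z/2Z.
  H_2: rank ker ∂_2 − rank ∂_3 = (12 − 12) − 0 = 0, and there is no ∂_3, so H_2 = 0.

(K is a triangulation of the real projective plane RP^2.)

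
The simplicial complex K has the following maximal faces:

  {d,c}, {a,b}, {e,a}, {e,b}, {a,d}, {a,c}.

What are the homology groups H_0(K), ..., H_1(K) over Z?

H_0 ≅ Z,  H_1 ≅ Z^2.

K has 5 vertices, 6 edges.
rank ∂_0 = 0, rank ∂_1 = 4 ⇒ b_0 = 5 − 0 − 4 = 1; all invariant factors of ∂_1 are 1 so no torsion. So H_0 ≅ Z.
rank ∂_1 = 4, rank ∂_2 = 0 ⇒ b_1 = 6 − 4 − 0 = 2. So H_1 ≅ Z^2.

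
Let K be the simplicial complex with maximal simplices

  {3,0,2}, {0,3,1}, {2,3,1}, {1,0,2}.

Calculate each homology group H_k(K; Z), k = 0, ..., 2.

Fix the vertex order 0 < 1 < 2 < 3 and write every simplex with vertices in increasing order. Then dim K = 2 and the simplices of K are:

  0-simplices (4): [0], [1], [2], [3]
  1-simplices (6): [0,1], [0,2], [0,3], [1,2], [1,3], [2,3]
  2-simplices (4): [0,1,2], [0,1,3], [0,2,3], [1,2,3]

Hence C_0 ≅ Z^4, C_1 ≅ Z^6, C_2 ≅ Z^4.

The boundary map ∂_1: C_1 → C_0 maps an edge to its endpoints' difference, ∂[p,q] = q − p.
As a 4×6 matrix over Z this has rank 3, with invariant factors (1,1,1).

The boundary map ∂_2: C_2 → C_1 maps a triangle to the signed sum of its edges. For instance
  ∂[1,2,3] = [2,3] − [1,3] + [1,2],
  ∂[0,1,3] = [1,3] − [0,3] + [0,1].
The resulting 6×4 matrix has rank 3, and its Smith normal form has invariant factors (1,1,1).

Now H_k = ker ∂_k / im ∂_{k+1}, so:

  H_0: rank C_0 − rank ∂_1 = 4 − 3 = 1, and the invariant factors of ∂_1 are all 1, so H_0 = Z.
  H_1: rank ker ∂_1 − rank ∂_2 = (6 − 3) − 3 = 0, and the invariant factors of ∂_2 are all 1, so H_1 = 0.
  H_2: rank ker ∂_2 − rank ∂_3 = (4 − 3) − 0 = 1, and there is no ∂_3, so H_2 = Z.

(K is a triangulation of the 2-sphere S^2.)

H_0 ≅ Z,  H_1 = 0,  H_2 ≅ Z.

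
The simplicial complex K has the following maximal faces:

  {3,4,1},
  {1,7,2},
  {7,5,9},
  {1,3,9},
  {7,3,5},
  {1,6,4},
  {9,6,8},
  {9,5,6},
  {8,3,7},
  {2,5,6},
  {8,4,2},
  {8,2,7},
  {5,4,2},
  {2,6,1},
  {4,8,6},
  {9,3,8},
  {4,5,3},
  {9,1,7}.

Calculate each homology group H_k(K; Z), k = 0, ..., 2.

H_0 = Z,  H_1 = Z ⊕ Z_2,  H_2 = 0.

Take the total order 1 < 2 < 3 < 4 < 5 < 6 < 7 < 8 < 9 on the vertex set. Then K (dimension 2) consists of the simplices:

  0-simplices (9): [1], [2], [3], [4], [5], [6], [7], [8], [9]
  1-simplices (27): (27 of them)
  2-simplices (18): [1,2,6], [1,2,7], [1,3,4], [1,3,9], [1,4,6], [1,7,9], [2,4,5], [2,4,8], [2,5,6], [2,7,8], [3,4,5], [3,5,7], [3,7,8], [3,8,9], [4,6,8], [5,6,9], [5,7,9], [6,8,9]

giving chain groups C_0 ≅ Z^9, C_1 ≅ Z^27, C_2 ≅ Z^18.

The boundary map ∂_1: C_1 → C_0 is given by ∂[p,q] = [q] − [p].
This gives a 9×27 integer matrix of rank 8; reducing to Smith normal form yields diagonal entries (1,1,1,1,1,1,1,1).

The boundary map ∂_2: C_2 → C_1 acts by ∂[p,q,r] = [q,r] − [p,r] + [p,q]. For instance
  ∂[2,4,8] = [4,8] − [2,8] + [2,4],
  ∂[3,5,7] = [5,7] − [3,7] + [3,5].
As a 27×18 matrix over Z this has rank 18, with invariant factors (1,1,1,1,1,1,1,1,1,1,1,1,1,1,1,1,1,2).

Reading off H_k = ker ∂_k / im ∂_{k+1}:

  H_0: rank C_0 − rank ∂_1 = 9 − 8 = 1, and the invariant factors of ∂_1 are all 1, so H_0 ≅ Z.
  H_1: rank ker ∂_1 − rank ∂_2 = (27 − 8) − 18 = 1, and ∂_2 has invariant factor 2 > 1, so H_1 ≅ Z ⊕ Z_2.
  H_2: rank ker ∂_2 − rank ∂_3 = (18 − 18) − 0 = 0, and there is no ∂_3, so H_2 ≅ 0.

As a check, the Euler characteristic is 9 − 27 + 18 = 0, which agrees with 1 − 1 + 0 = 0.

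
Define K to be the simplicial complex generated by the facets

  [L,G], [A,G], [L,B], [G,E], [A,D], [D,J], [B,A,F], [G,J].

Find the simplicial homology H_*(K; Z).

K has 8 vertices, 10 edges, 1 triangle.
rank ∂_0 = 0, rank ∂_1 = 7 ⇒ b_0 = 8 − 0 − 7 = 1; all invariant factors of ∂_1 are 1 so no torsion. So H_0 ≅ Z.
rank ∂_1 = 7, rank ∂_2 = 1 ⇒ b_1 = 10 − 7 − 1 = 2; all invariant factors of ∂_2 are 1 so no torsion. So H_1 ≅ Z^2.
rank ∂_2 = 1, rank ∂_3 = 0 ⇒ b_2 = 1 − 1 − 0 = 0. So H_2 ≅ 0.

H_0 ≅ Z,  H_1 ≅ Z^2,  H_2 = 0.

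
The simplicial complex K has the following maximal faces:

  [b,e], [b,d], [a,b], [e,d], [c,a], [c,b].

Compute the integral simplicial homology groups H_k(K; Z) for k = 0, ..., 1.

Take the total order a < b < c < d < e on the vertex set. Then K (dimension 1) consists of the simplices:

  0-simplices (5): a, b, c, d, e
  1-simplices (6): ab, ac, bc, bd, be, de

so the chain groups are C_0 ≅ Z^5, C_1 ≅ Z^6.

Boundary ∂_1: C_1 → C_0 maps an edge to its endpoints' difference, ∂[p,q] = q − p.
This gives a 5×6 integer matrix of rank 4; reducing to Smith normal form yields diagonal entries (1,1,1,1).

Now H_k = ker ∂_k / im ∂_{k+1}, so:

  H_0: rank C_0 − rank ∂_1 = 5 − 4 = 1, and the invariant factors of ∂_1 are all 1, so H_0 ≅ Z.
  H_1: rank ker ∂_1 − rank ∂_2 = (6 − 4) − 0 = 2, and there is no ∂_2, so H_1 ≅ Z^2.

(K is a triangulation of a wedge of 2 circles.)

H_0 ≅ Z,  H_1 ≅ Z^2.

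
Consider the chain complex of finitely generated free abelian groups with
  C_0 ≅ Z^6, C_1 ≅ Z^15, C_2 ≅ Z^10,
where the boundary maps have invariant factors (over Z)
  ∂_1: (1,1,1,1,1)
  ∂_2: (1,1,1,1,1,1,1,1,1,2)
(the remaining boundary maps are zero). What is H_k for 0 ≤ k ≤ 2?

H_0: b_0 = 6 − 0 − 5 = 1; torsion from ∂_1 factors > 1: none. So H_0 = Z.
H_1: b_1 = 15 − 5 − 10 = 0; torsion from ∂_2 factors > 1: [2]. So H_1 = Z/2.
H_2: b_2 = 10 − 10 − 0 = 0; torsion from ∂_3 factors > 1: none. So H_2 = 0.

H_0 = Z,  H_1 = Z/2,  H_2 = 0.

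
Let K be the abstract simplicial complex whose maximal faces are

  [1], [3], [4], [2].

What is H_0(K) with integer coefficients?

H_0 ≅ Z^4.

Fix the vertex order 1 < 2 < 3 < 4 and write every simplex with vertices in increasing order. Then dim K = 0 and the simplices of K are:

  0-simplices (4): [1], [2], [3], [4]

Hence C_0 ≅ Z^4.

Computing H_k = (kernel of ∂_k) / (image of ∂_{k+1}):

  H_0: rank C_0 − rank ∂_1 = 4 − 0 = 4, and there is no ∂_1, so H_0 ≅ Z^4.

(K is a triangulation of a set of 4 points.)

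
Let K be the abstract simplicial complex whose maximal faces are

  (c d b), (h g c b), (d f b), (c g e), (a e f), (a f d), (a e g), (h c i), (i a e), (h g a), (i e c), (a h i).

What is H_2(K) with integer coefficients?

Take the total order a < b < c < d < e < f < g < h < i on the vertex set. Then K (dimension 3) consists of the simplices:

  0-simplices (9): a, b, c, d, e, f, g, h, i
  1-simplices (22): ad, ae, af, ag, ah, ai, bc, bd, bf, bg, bh, cd, ce, cg, ch, ci, df, ef, eg, ei, gh, hi
  2-simplices (15): adf, aef, aeg, aei, agh, ahi, bcd, bcg, bch, bdf, bgh, ceg, cei, cgh, chi
  3-simplices (1): bcgh

Hence C_0 ≅ Z^9, C_1 ≅ Z^22, C_2 ≅ Z^15, C_3 ≅ Z^1.

The boundary map ∂_1: C_1 → C_0 is given by ∂[p,q] = [q] − [p]. For instance
  ∂ae = e − a.
This gives a 9×22 integer matrix of rank 8; reducing to Smith normal form yields diagonal entries (1,1,1,1,1,1,1,1).

The boundary map ∂_2: C_2 → C_1 sends each 2-simplex [p,q,r] to [q,r] − [p,r] + [p,q]. For instance
  ∂adf = df − af + ad,
  ∂agh = gh − ah + ag.
As a 22×15 matrix over Z this has rank 13, with invariant factors (1,1,1,1,1,1,1,1,1,1,1,1,1).

The boundary map ∂_3: C_3 → C_2 sends each 3-simplex σ to the alternating sum Σ_i (−1)^i (σ with its i-th vertex removed). For instance
  ∂bcgh = cgh − bgh + bch − bcg.
As a 15×1 matrix over Z this has rank 1, with invariant factors (1).

Reading off H_k = ker ∂_k / im ∂_{k+1}:

  H_2: rank ker ∂_2 − rank ∂_3 = (15 − 13) − 1 = 1, and the invariant factors of ∂_3 are all 1, so H_2 = Z.

H_2 ≅ Z.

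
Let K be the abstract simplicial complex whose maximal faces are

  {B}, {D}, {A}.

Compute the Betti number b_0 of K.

K has 3 vertices.
rank ∂_0 = 0, rank ∂_1 = 0 ⇒ b_0 = 3 − 0 − 0 = 3. So H_0 ≅ Z^3.

b_0 = 3.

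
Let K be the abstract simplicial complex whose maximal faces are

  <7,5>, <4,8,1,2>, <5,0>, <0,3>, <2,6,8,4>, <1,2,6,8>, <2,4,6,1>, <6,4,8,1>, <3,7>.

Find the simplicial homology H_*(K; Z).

H_0 ≅ Z^2,  H_1 ≅ Z,  H_2 = 0,  H_3 ≅ Z.

We work with the vertex ordering 0 < 1 < 2 < 3 < 4 < 5 < 6 < 7 < 8. The simplices of K, each written with vertices in increasing order, are:

  0-simplices (9): [0], [1], [2], [3], [4], [5], [6], [7], [8]
  1-simplices (14): [0,3], [0,5], [1,2], [1,4], [1,6], [1,8], [2,4], [2,6], [2,8], [3,7], [4,6], [4,8], [5,7], [6,8]
  2-simplices (10): [1,2,4], [1,2,6], [1,2,8], [1,4,6], [1,4,8], [1,6,8], [2,4,6], [2,4,8], [2,6,8], [4,6,8]
  3-simplices (5): [1,2,4,6], [1,2,4,8], [1,2,6,8], [1,4,6,8], [2,4,6,8]

so the chain groups are C_0 ≅ Z^9, C_1 ≅ Z^14, C_2 ≅ Z^10, C_3 ≅ Z^5.

∂_1: C_1 → C_0 is given by ∂[p,q] = [q] − [p].
The resulting 9×14 matrix has rank 7, and its Smith normal form has invariant factors (1,1,1,1,1,1,1).

Boundary ∂_2: C_2 → C_1 acts by ∂[p,q,r] = [q,r] − [p,r] + [p,q]. For instance
  ∂[1,2,4] = [2,4] − [1,4] + [1,2],
  ∂[2,6,8] = [6,8] − [2,8] + [2,6].
The resulting 14×10 matrix has rank 6, and its Smith normal form has invariant factors (1,1,1,1,1,1).

∂_3: C_3 → C_2 sends each 3-simplex σ to the alternating sum Σ_i (−1)^i (σ with its i-th vertex removed). For instance
  ∂[1,4,6,8] = [4,6,8] − [1,6,8] + [1,4,8] − [1,4,6],
  ∂[1,2,4,8] = [2,4,8] − [1,4,8] + [1,2,8] − [1,2,4].
The resulting 10×5 matrix has rank 4, and its Smith normal form has invariant factors (1,1,1,1).

From H_k ≅ ker(∂_k) / im(∂_{k+1}) we obtain:

  H_0: rank C_0 − rank ∂_1 = 9 − 7 = 2, and the invariant factors of ∂_1 are all 1, so H_0 ≅ Z^2.
  H_1: rank ker ∂_1 − rank ∂_2 = (14 − 7) − 6 = 1, and the invariant factors of ∂_2 are all 1, so H_1 ≅ Z.
  H_2: rank ker ∂_2 − rank ∂_3 = (10 − 6) − 4 = 0, and the invariant factors of ∂_3 are all 1, so H_2 ≅ 0.
  H_3: rank ker ∂_3 − rank ∂_4 = (5 − 4) − 0 = 1, and there is no ∂_4, so H_3 ≅ Z.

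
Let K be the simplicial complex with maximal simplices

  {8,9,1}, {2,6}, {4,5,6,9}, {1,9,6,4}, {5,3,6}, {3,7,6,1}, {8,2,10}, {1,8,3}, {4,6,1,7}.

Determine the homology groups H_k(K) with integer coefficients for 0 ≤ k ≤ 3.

Order the vertices as 1 < 2 < 3 < 4 < 5 < 6 < 7 < 8 < 9 < 10. Listing each simplex with vertices in this order, K has dimension 3 with simplices:

  0-simplices (10): [1], [2], [3], [4], [5], [6], [7], [8], [9], [10]
  1-simplices (23): (23 of them)
  2-simplices (17): [1,3,6], [1,3,7], [1,3,8], [1,4,6], [1,4,7], [1,4,9], [1,6,7], [1,6,9], [1,8,9], [2,8,10], [3,5,6], [3,6,7], [4,5,6], [4,5,9], [4,6,7], [4,6,9], [5,6,9]
  3-simplices (4): [1,3,6,7], [1,4,6,7], [1,4,6,9], [4,5,6,9]

giving chain groups C_0 ≅ Z^10, C_1 ≅ Z^23, C_2 ≅ Z^17, C_3 ≅ Z^4.

Boundary ∂_1: C_1 → C_0 maps an edge to its endpoints' difference, ∂[p,q] = q − p. For instance
  ∂[3,6] = [6] − [3].
As a 10×23 matrix over Z this has rank 9, with invariant factors (1,1,1,1,1,1,1,1,1).

Boundary ∂_2: C_2 → C_1 acts by ∂[p,q,r] = [q,r] − [p,r] + [p,q]. For instance
  ∂[3,6,7] = [6,7] − [3,7] + [3,6],
  ∂[3,5,6] = [5,6] − [3,6] + [3,5].
The resulting 23×17 matrix has rank 13, and its Smith normal form has invariant factors (1,1,1,1,1,1,1,1,1,1,1,1,1).

∂_3: C_3 → C_2 sends each 3-simplex σ to the alternating sum Σ_i (−1)^i (σ with its i-th vertex removed). For instance
  ∂[4,5,6,9] = [5,6,9] − [4,6,9] + [4,5,9] − [4,5,6],
  ∂[1,3,6,7] = [3,6,7] − [1,6,7] + [1,3,7] − [1,3,6].
The 17×4 boundary matrix has rank 4 and Smith normal form diag(1,1,1,1).

Computing H_k = (kernel of ∂_k) / (image of ∂_{k+1}):

  H_0: rank C_0 − rank ∂_1 = 10 − 9 = 1, and the invariant factors of ∂_1 are all 1, so H_0 ≅ Z.
  H_1: rank ker ∂_1 − rank ∂_2 = (23 − 9) − 13 = 1, and the invariant factors of ∂_2 are all 1, so H_1 ≅ Z.
  H_2: rank ker ∂_2 − rank ∂_3 = (17 − 13) − 4 = 0, and the invariant factors of ∂_3 are all 1, so H_2 ≅ 0.
  H_3: rank ker ∂_3 − rank ∂_4 = (4 − 4) − 0 = 0, and there is no ∂_4, so H_3 ≅ 0.

H_0 ≅ Z,  H_1 ≅ Z,  H_2 = 0,  H_3 = 0.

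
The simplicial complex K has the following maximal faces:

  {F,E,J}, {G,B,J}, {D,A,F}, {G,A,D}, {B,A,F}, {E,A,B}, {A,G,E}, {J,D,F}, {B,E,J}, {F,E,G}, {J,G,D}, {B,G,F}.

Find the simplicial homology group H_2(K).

H_2 = 0.

We work with the vertex ordering A < B < D < E < F < G < J. The simplices of K, each written with vertices in increasing order, are:

  0-simplices (7): A, B, D, E, F, G, J
  1-simplices (18): AB, AD, AE, AF, AG, BE, BF, BG, BJ, DF, DG, DJ, EF, EG, EJ, FG, FJ, GJ
  2-simplices (12): ABE, ABF, ADF, ADG, AEG, BEJ, BFG, BGJ, DFJ, DGJ, EFG, EFJ

Hence C_0 ≅ Z^7, C_1 ≅ Z^18, C_2 ≅ Z^12.

Boundary ∂_1: C_1 → C_0 sends each edge [p,q] (with p < q) to q − p. For instance
  ∂FJ = J − F.
As a 7×18 matrix over Z this has rank 6, with invariant factors (1,1,1,1,1,1).

Boundary ∂_2: C_2 → C_1 maps a triangle to the signed sum of its edges. For instance
  ∂BFG = FG − BG + BF,
  ∂EFG = FG − EG + EF.
The resulting 18×12 matrix has rank 12, and its Smith normal form has invariant factors (1,1,1,1,1,1,1,1,1,1,1,2).

Reading off H_k = ker ∂_k / im ∂_{k+1}:

  H_2: rank ker ∂_2 − rank ∂_3 = (12 − 12) − 0 = 0, and there is no ∂_3, so H_2 ≅ 0.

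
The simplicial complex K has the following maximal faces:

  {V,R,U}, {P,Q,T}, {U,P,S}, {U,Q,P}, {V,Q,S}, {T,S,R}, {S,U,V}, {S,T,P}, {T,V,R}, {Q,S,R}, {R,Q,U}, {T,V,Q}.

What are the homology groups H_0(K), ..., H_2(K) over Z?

H_0 ≅ Z,  H_1 ≅ Z/2Z,  H_2 = 0.

We work with the vertex ordering P < Q < R < S < T < U < V. The simplices of K, each written with vertices in increasing order, are:

  0-simplices (7): P, Q, R, S, T, U, V
  1-simplices (18): PQ, PS, PT, PU, QR, QS, QT, QU, QV, RS, RT, RU, RV, ST, SU, SV, TV, UV
  2-simplices (12): PQT, PQU, PST, PSU, QRS, QRU, QSV, QTV, RST, RTV, RUV, SUV

Hence C_0 ≅ Z^7, C_1 ≅ Z^18, C_2 ≅ Z^12.

∂_1: C_1 → C_0 is given by ∂[p,q] = [q] − [p]. For instance
  ∂RT = T − R.
As a 7×18 matrix over Z this has rank 6, with invariant factors (1,1,1,1,1,1).

The boundary map ∂_2: C_2 → C_1 acts by ∂[p,q,r] = [q,r] − [p,r] + [p,q]. For instance
  ∂RUV = UV − RV + RU,
  ∂PST = ST − PT + PS.
This gives a 18×12 integer matrix of rank 12; reducing to Smith normal form yields diagonal entries (1,1,1,1,1,1,1,1,1,1,1,2).

Reading off H_k = ker ∂_k / im ∂_{k+1}:

  H_0: rank C_0 − rank ∂_1 = 7 − 6 = 1, and the invariant factors of ∂_1 are all 1, so H_0 = Z.
  H_1: rank ker ∂_1 − rank ∂_2 = (18 − 6) − 12 = 0, and ∂_2 has invariant factor 2 > 1, so H_1 = Z/2Z.
  H_2: rank ker ∂_2 − rank ∂_3 = (12 − 12) − 0 = 0, and there is no ∂_3, so H_2 = 0.

(K is a triangulation of the real projective plane RP^2.)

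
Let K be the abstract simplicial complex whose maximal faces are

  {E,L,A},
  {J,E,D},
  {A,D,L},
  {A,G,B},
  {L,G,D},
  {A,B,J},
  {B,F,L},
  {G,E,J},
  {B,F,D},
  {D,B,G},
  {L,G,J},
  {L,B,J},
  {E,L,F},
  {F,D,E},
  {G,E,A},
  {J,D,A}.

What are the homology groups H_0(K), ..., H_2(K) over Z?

Take the total order A < B < D < E < F < G < J < L on the vertex set. Then K (dimension 2) consists of the simplices:

  0-simplices (8): A, B, D, E, F, G, J, L
  1-simplices (24): AB, AD, AE, AG, AJ, AL, BD, BF, BG, BJ, BL, DE, DF, DG, DJ, DL, EF, EG, EJ, EL, FL, GJ, GL, JL
  2-simplices (16): ABG, ABJ, ADJ, ADL, AEG, AEL, BDF, BDG, BFL, BJL, DEF, DEJ, DGL, EFL, EGJ, GJL

giving chain groups C_0 ≅ Z^8, C_1 ≅ Z^24, C_2 ≅ Z^16.

Boundary ∂_1: C_1 → C_0 sends each edge [p,q] (with p < q) to q − p. For instance
  ∂DG = G − D.
The 8×24 boundary matrix has rank 7 and Smith normal form diag(1,1,1,1,1,1,1).

The boundary map ∂_2: C_2 → C_1 maps a triangle to the signed sum of its edges. For instance
  ∂DEF = EF − DF + DE,
  ∂AEL = EL − AL + AE.
As a 24×16 matrix over Z this has rank 15, with invariant factors (1,1,1,1,1,1,1,1,1,1,1,1,1,1,1).

From H_k ≅ ker(∂_k) / im(∂_{k+1}) we obtain:

  H_0: rank C_0 − rank ∂_1 = 8 − 7 = 1, and the invariant factors of ∂_1 are all 1, so H_0 ≅ Z.
  H_1: rank ker ∂_1 − rank ∂_2 = (24 − 7) − 15 = 2, and the invariant factors of ∂_2 are all 1, so H_1 ≅ Z^2.
  H_2: rank ker ∂_2 − rank ∂_3 = (16 − 15) − 0 = 1, and there is no ∂_3, so H_2 ≅ Z.

H_0 = Z,  H_1 = Z^2,  H_2 = Z.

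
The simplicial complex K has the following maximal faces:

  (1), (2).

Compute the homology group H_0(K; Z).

H_0 = Z^2.

Order the vertices as 1 < 2. Listing each simplex with vertices in this order, K has dimension 0 with simplices:

  0-simplices (2): [1], [2]

so the chain groups are C_0 ≅ Z^2.

From H_k ≅ ker(∂_k) / im(∂_{k+1}) we obtain:

  H_0: rank C_0 − rank ∂_1 = 2 − 0 = 2, and there is no ∂_1, so H_0 = Z^2.

(K is a triangulation of a set of 2 points.)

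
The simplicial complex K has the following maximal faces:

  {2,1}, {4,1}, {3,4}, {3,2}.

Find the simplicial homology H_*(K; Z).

H_0 ≅ Z,  H_1 ≅ Z.

K has 4 vertices, 4 edges.
rank ∂_0 = 0, rank ∂_1 = 3 ⇒ b_0 = 4 − 0 − 3 = 1; all invariant factors of ∂_1 are 1 so no torsion. So H_0 = Z.
rank ∂_1 = 3, rank ∂_2 = 0 ⇒ b_1 = 4 − 3 − 0 = 1. So H_1 = Z.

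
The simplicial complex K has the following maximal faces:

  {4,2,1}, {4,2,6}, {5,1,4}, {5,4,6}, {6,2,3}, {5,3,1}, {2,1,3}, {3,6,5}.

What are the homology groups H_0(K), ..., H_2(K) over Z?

H_0 = Z,  H_1 = 0,  H_2 = Z.

K has 6 vertices, 12 edges, 8 triangles.
rank ∂_0 = 0, rank ∂_1 = 5 ⇒ b_0 = 6 − 0 − 5 = 1; all invariant factors of ∂_1 are 1 so no torsion. So H_0 ≅ Z.
rank ∂_1 = 5, rank ∂_2 = 7 ⇒ b_1 = 12 − 5 − 7 = 0; all invariant factors of ∂_2 are 1 so no torsion. So H_1 ≅ 0.
rank ∂_2 = 7, rank ∂_3 = 0 ⇒ b_2 = 8 − 7 − 0 = 1. So H_2 ≅ Z.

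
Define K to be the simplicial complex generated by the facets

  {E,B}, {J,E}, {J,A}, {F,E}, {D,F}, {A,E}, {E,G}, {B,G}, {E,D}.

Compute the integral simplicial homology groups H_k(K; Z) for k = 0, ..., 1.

H_0 = Z,  H_1 = Z^3.

We work with the vertex ordering A < B < D < E < F < G < J. The simplices of K, each written with vertices in increasing order, are:

  0-simplices (7): A, B, D, E, F, G, J
  1-simplices (9): AE, AJ, BE, BG, DE, DF, EF, EG, EJ

so the chain groups are C_0 ≅ Z^7, C_1 ≅ Z^9.

∂_1: C_1 → C_0 maps an edge to its endpoints' difference, ∂[p,q] = q − p. For instance
  ∂EG = G − E.
The 7×9 boundary matrix has rank 6 and Smith normal form diag(1,1,1,1,1,1).

From H_k ≅ ker(∂_k) / im(∂_{k+1}) we obtain:

  H_0: rank C_0 − rank ∂_1 = 7 − 6 = 1, and the invariant factors of ∂_1 are all 1, so H_0 ≅ Z.
  H_1: rank ker ∂_1 − rank ∂_2 = (9 − 6) − 0 = 3, and there is no ∂_2, so H_1 ≅ Z^3.

(K is a triangulation of a wedge of 3 circles.)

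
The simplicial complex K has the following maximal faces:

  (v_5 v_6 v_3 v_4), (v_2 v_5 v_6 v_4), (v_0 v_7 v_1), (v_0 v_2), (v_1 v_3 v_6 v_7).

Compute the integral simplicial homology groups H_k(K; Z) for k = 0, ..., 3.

H_0 = Z,  H_1 = Z,  H_2 = 0,  H_3 = 0.

K has 8 vertices, 17 edges, 12 triangles, 3 3-simplices.
rank ∂_0 = 0, rank ∂_1 = 7 ⇒ b_0 = 8 − 0 − 7 = 1; all invariant factors of ∂_1 are 1 so no torsion. So H_0 ≅ Z.
rank ∂_1 = 7, rank ∂_2 = 9 ⇒ b_1 = 17 − 7 − 9 = 1; all invariant factors of ∂_2 are 1 so no torsion. So H_1 ≅ Z.
rank ∂_2 = 9, rank ∂_3 = 3 ⇒ b_2 = 12 − 9 − 3 = 0; all invariant factors of ∂_3 are 1 so no torsion. So H_2 ≅ 0.
rank ∂_3 = 3, rank ∂_4 = 0 ⇒ b_3 = 3 − 3 − 0 = 0. So H_3 ≅ 0.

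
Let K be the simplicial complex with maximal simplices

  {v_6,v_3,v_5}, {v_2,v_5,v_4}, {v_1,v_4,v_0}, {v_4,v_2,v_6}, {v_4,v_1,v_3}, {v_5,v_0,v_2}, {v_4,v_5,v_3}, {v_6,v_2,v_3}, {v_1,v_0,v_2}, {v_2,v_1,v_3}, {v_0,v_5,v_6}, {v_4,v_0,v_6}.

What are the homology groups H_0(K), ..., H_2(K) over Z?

Fix the vertex order v_0 < v_1 < v_2 < v_3 < v_4 < v_5 < v_6 and write every simplex with vertices in increasing order. Then dim K = 2 and the simplices of K are:

  0-simplices (7): [v_0], [v_1], [v_2], [v_3], [v_4], [v_5], [v_6]
  1-simplices (18): (18 of them)
  2-simplices (12): (12 of them)

giving chain groups C_0 ≅ Z^7, C_1 ≅ Z^18, C_2 ≅ Z^12.

∂_1: C_1 → C_0 is given by ∂[p,q] = [q] − [p].
As a 7×18 matrix over Z this has rank 6, with invariant factors (1,1,1,1,1,1).

∂_2: C_2 → C_1 acts by ∂[p,q,r] = [q,r] − [p,r] + [p,q]. For instance
  ∂[v_2,v_4,v_5] = [v_4,v_5] − [v_2,v_5] + [v_2,v_4],
  ∂[v_0,v_1,v_4] = [v_1,v_4] − [v_0,v_4] + [v_0,v_1].
This gives a 18×12 integer matrix of rank 12; reducing to Smith normal form yields diagonal entries (1,1,1,1,1,1,1,1,1,1,1,2).

From H_k ≅ ker(∂_k) / im(∂_{k+1}) we obtain:

  H_0: rank C_0 − rank ∂_1 = 7 − 6 = 1, and the invariant factors of ∂_1 are all 1, so H_0 = Z.
  H_1: rank ker ∂_1 − rank ∂_2 = (18 − 6) − 12 = 0, and ∂_2 has invariant factor 2 > 1, so H_1 = Z/2.
  H_2: rank ker ∂_2 − rank ∂_3 = (12 − 12) − 0 = 0, and there is no ∂_3, so H_2 = 0.

H_0 = Z,  H_1 = Z/2,  H_2 = 0.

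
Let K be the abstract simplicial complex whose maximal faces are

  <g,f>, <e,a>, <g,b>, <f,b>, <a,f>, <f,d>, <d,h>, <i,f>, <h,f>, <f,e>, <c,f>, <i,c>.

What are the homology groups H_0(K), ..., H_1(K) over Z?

We work with the vertex ordering a < b < c < d < e < f < g < h < i. The simplices of K, each written with vertices in increasing order, are:

  0-simplices (9): a, b, c, d, e, f, g, h, i
  1-simplices (12): ae, af, bf, bg, cf, ci, df, dh, ef, fg, fh, fi

so the chain groups are C_0 ≅ Z^9, C_1 ≅ Z^12.

The boundary map ∂_1: C_1 → C_0 is given by ∂[p,q] = [q] − [p].
The 9×12 boundary matrix has rank 8 and Smith normal form diag(1,1,1,1,1,1,1,1).

Reading off H_k = ker ∂_k / im ∂_{k+1}:

  H_0: rank C_0 − rank ∂_1 = 9 − 8 = 1, and the invariant factors of ∂_1 are all 1, so H_0 = Z.
  H_1: rank ker ∂_1 − rank ∂_2 = (12 − 8) − 0 = 4, and there is no ∂_2, so H_1 = Z^4.

As a check, the Euler characteristic is 9 − 12 = -3, which agrees with 1 − 4 = -3.

H_0 ≅ Z,  H_1 ≅ Z^4.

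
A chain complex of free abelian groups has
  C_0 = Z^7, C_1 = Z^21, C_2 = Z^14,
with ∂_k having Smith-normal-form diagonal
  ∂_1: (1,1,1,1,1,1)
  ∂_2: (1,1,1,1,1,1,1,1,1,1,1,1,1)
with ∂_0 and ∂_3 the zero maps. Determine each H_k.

H_0 ≅ Z,  H_1 ≅ Z^2,  H_2 ≅ Z.

H_0: b_0 = 7 − 0 − 6 = 1; torsion from ∂_1 factors > 1: none. So H_0 ≅ Z.
H_1: b_1 = 21 − 6 − 13 = 2; torsion from ∂_2 factors > 1: none. So H_1 ≅ Z^2.
H_2: b_2 = 14 − 13 − 0 = 1; torsion from ∂_3 factors > 1: none. So H_2 ≅ Z.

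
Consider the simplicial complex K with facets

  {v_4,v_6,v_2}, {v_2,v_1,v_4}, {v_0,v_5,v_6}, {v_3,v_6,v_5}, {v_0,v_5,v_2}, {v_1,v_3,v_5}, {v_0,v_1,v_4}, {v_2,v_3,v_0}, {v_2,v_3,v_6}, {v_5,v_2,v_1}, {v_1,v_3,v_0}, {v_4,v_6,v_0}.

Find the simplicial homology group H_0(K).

We work with the vertex ordering v_0 < v_1 < v_2 < v_3 < v_4 < v_5 < v_6. The simplices of K, each written with vertices in increasing order, are:

  0-simplices (7): [v_0], [v_1], [v_2], [v_3], [v_4], [v_5], [v_6]
  1-simplices (18): (18 of them)
  2-simplices (12): (12 of them)

so the chain groups are C_0 ≅ Z^7, C_1 ≅ Z^18, C_2 ≅ Z^12.

∂_1: C_1 → C_0 sends each edge [p,q] (with p < q) to q − p. For instance
  ∂[v_1,v_3] = [v_3] − [v_1].
As a 7×18 matrix over Z this has rank 6, with invariant factors (1,1,1,1,1,1).

The boundary map ∂_2: C_2 → C_1 sends each 2-simplex [p,q,r] to [q,r] − [p,r] + [p,q]. For instance
  ∂[v_3,v_5,v_6] = [v_5,v_6] − [v_3,v_6] + [v_3,v_5],
  ∂[v_0,v_2,v_3] = [v_2,v_3] − [v_0,v_3] + [v_0,v_2].
This gives a 18×12 integer matrix of rank 12; reducing to Smith normal form yields diagonal entries (1,1,1,1,1,1,1,1,1,1,1,2).

Reading off H_k = ker ∂_k / im ∂_{k+1}:

  H_0: rank C_0 − rank ∂_1 = 7 − 6 = 1, and the invariant factors of ∂_1 are all 1, so H_0 = Z.

H_0 ≅ Z.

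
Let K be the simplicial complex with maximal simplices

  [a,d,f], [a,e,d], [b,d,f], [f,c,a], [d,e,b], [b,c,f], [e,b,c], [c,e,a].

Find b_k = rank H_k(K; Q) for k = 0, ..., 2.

b_0 = 1, b_1 = 0, b_2 = 1.

Fix the vertex order a < b < c < d < e < f and write every simplex with vertices in increasing order. Then dim K = 2 and the simplices of K are:

  0-simplices (6): a, b, c, d, e, f
  1-simplices (12): ac, ad, ae, af, bc, bd, be, bf, ce, cf, de, df
  2-simplices (8): ace, acf, ade, adf, bce, bcf, bde, bdf

so the chain groups are C_0 ≅ Z^6, C_1 ≅ Z^12, C_2 ≅ Z^8.

The boundary map ∂_1: C_1 → C_0 maps an edge to its endpoints' difference, ∂[p,q] = q − p. For instance
  ∂be = e − b.
The resulting 6×12 matrix has rank 5, and its Smith normal form has invariant factors (1,1,1,1,1).

Boundary ∂_2: C_2 → C_1 sends each 2-simplex [p,q,r] to [q,r] − [p,r] + [p,q]. For instance
  ∂bde = de − be + bd,
  ∂bce = ce − be + bc.
The resulting 12×8 matrix has rank 7, and its Smith normal form has invariant factors (1,1,1,1,1,1,1).

From H_k ≅ ker(∂_k) / im(∂_{k+1}) we obtain:

  H_0: rank C_0 − rank ∂_1 = 6 − 5 = 1, and the invariant factors of ∂_1 are all 1, so H_0 ≅ Z.
  H_1: rank ker ∂_1 − rank ∂_2 = (12 − 5) − 7 = 0, and the invariant factors of ∂_2 are all 1, so H_1 ≅ 0.
  H_2: rank ker ∂_2 − rank ∂_3 = (8 − 7) − 0 = 1, and there is no ∂_3, so H_2 ≅ Z.

(K is a triangulation of the 2-sphere S^2.)

Hence the Betti numbers are b_0 = 1, b_1 = 0, b_2 = 1.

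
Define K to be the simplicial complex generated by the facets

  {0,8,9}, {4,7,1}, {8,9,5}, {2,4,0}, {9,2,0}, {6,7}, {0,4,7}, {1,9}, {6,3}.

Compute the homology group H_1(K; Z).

H_1 ≅ Z.

Fix the vertex order 0 < 1 < 2 < 3 < 4 < 5 < 6 < 7 < 8 < 9 and write every simplex with vertices in increasing order. Then dim K = 2 and the simplices of K are:

  0-simplices (10): [0], [1], [2], [3], [4], [5], [6], [7], [8], [9]
  1-simplices (16): [0,2], [0,4], [0,7], [0,8], [0,9], [1,4], [1,7], [1,9], [2,4], [2,9], [3,6], [4,7], [5,8], [5,9], [6,7], [8,9]
  2-simplices (6): [0,2,4], [0,2,9], [0,4,7], [0,8,9], [1,4,7], [5,8,9]

Hence C_0 ≅ Z^10, C_1 ≅ Z^16, C_2 ≅ Z^6.

Boundary ∂_1: C_1 → C_0 sends each edge [p,q] (with p < q) to q − p.
The 10×16 boundary matrix has rank 9 and Smith normal form diag(1,1,1,1,1,1,1,1,1).

Boundary ∂_2: C_2 → C_1 acts by ∂[p,q,r] = [q,r] − [p,r] + [p,q]. For instance
  ∂[0,4,7] = [4,7] − [0,7] + [0,4],
  ∂[0,8,9] = [8,9] − [0,9] + [0,8].
The 16×6 boundary matrix has rank 6 and Smith normal form diag(1,1,1,1,1,1).

Reading off H_k = ker ∂_k / im ∂_{k+1}:

  H_1: rank ker ∂_1 − rank ∂_2 = (16 − 9) − 6 = 1, and the invariant factors of ∂_2 are all 1, so H_1 ≅ Z.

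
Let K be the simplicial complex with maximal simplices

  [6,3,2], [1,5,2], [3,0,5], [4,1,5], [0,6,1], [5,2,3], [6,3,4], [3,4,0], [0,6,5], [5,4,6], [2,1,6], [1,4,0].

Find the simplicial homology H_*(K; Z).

We work with the vertex ordering 0 < 1 < 2 < 3 < 4 < 5 < 6. The simplices of K, each written with vertices in increasing order, are:

  0-simplices (7): [0], [1], [2], [3], [4], [5], [6]
  1-simplices (18): [0,1], [0,3], [0,4], [0,5], [0,6], [1,2], [1,4], [1,5], [1,6], [2,3], [2,5], [2,6], [3,4], [3,5], [3,6], [4,5], [4,6], [5,6]
  2-simplices (12): [0,1,4], [0,1,6], [0,3,4], [0,3,5], [0,5,6], [1,2,5], [1,2,6], [1,4,5], [2,3,5], [2,3,6], [3,4,6], [4,5,6]

Hence C_0 ≅ Z^7, C_1 ≅ Z^18, C_2 ≅ Z^12.

∂_1: C_1 → C_0 is given by ∂[p,q] = [q] − [p]. For instance
  ∂[3,5] = [5] − [3].
The 7×18 boundary matrix has rank 6 and Smith normal form diag(1,1,1,1,1,1).

Boundary ∂_2: C_2 → C_1 maps a triangle to the signed sum of its edges. For instance
  ∂[2,3,6] = [3,6] − [2,6] + [2,3],
  ∂[4,5,6] = [5,6] − [4,6] + [4,5].
This gives a 18×12 integer matrix of rank 12; reducing to Smith normal form yields diagonal entries (1,1,1,1,1,1,1,1,1,1,1,2).

Now H_k = ker ∂_k / im ∂_{k+1}, so:

  H_0: rank C_0 − rank ∂_1 = 7 − 6 = 1, and the invariant factors of ∂_1 are all 1, so H_0 = Z.
  H_1: rank ker ∂_1 − rank ∂_2 = (18 − 6) − 12 = 0, and ∂_2 has invariant factor 2 > 1, so H_1 = Z/2.
  H_2: rank ker ∂_2 − rank ∂_3 = (12 − 12) − 0 = 0, and there is no ∂_3, so H_2 = 0.

H_0 ≅ Z,  H_1 ≅ Z/2,  H_2 = 0.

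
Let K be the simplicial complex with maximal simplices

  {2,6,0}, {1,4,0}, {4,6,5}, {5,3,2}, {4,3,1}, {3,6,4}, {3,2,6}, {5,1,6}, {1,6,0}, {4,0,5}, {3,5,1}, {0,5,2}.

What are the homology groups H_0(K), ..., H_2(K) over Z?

H_0 ≅ Z,  H_1 ≅ Z_2,  H_2 = 0.

K has 7 vertices, 18 edges, 12 triangles.
rank ∂_0 = 0, rank ∂_1 = 6 ⇒ b_0 = 7 − 0 − 6 = 1; all invariant factors of ∂_1 are 1 so no torsion. So H_0 = Z.
rank ∂_1 = 6, rank ∂_2 = 12 ⇒ b_1 = 18 − 6 − 12 = 0; ∂_2 has invariant factor(s) [2] giving torsion. So H_1 = Z_2.
rank ∂_2 = 12, rank ∂_3 = 0 ⇒ b_2 = 12 − 12 − 0 = 0. So H_2 = 0.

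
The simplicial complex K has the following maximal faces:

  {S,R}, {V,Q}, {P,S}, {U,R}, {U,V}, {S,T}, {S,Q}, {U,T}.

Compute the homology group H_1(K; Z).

H_1 = Z^2.

Fix the vertex order P < Q < R < S < T < U < V and write every simplex with vertices in increasing order. Then dim K = 1 and the simplices of K are:

  0-simplices (7): P, Q, R, S, T, U, V
  1-simplices (8): PS, QS, QV, RS, RU, ST, TU, UV

so the chain groups are C_0 ≅ Z^7, C_1 ≅ Z^8.

The boundary map ∂_1: C_1 → C_0 maps an edge to its endpoints' difference, ∂[p,q] = q − p. For instance
  ∂QV = V − Q.
This gives a 7×8 integer matrix of rank 6; reducing to Smith normal form yields diagonal entries (1,1,1,1,1,1).

Reading off H_k = ker ∂_k / im ∂_{k+1}:

  H_1: rank ker ∂_1 − rank ∂_2 = (8 − 6) − 0 = 2, and there is no ∂_2, so H_1 ≅ Z^2.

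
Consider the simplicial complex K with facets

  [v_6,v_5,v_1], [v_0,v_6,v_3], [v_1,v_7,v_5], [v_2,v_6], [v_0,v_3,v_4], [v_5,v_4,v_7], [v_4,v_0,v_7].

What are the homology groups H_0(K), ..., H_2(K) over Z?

H_0 = Z,  H_1 = Z,  H_2 = 0.

Order the vertices as v_0 < v_1 < v_2 < v_3 < v_4 < v_5 < v_6 < v_7. Listing each simplex with vertices in this order, K has dimension 2 with simplices:

  0-simplices (8): [v_0], [v_1], [v_2], [v_3], [v_4], [v_5], [v_6], [v_7]
  1-simplices (14): [v_0,v_3], [v_0,v_4], [v_0,v_6], [v_0,v_7], [v_1,v_5], [v_1,v_6], [v_1,v_7], [v_2,v_6], [v_3,v_4], [v_3,v_6], [v_4,v_5], [v_4,v_7], [v_5,v_6], [v_5,v_7]
  2-simplices (6): [v_0,v_3,v_4], [v_0,v_3,v_6], [v_0,v_4,v_7], [v_1,v_5,v_6], [v_1,v_5,v_7], [v_4,v_5,v_7]

Hence C_0 ≅ Z^8, C_1 ≅ Z^14, C_2 ≅ Z^6.

The boundary map ∂_1: C_1 → C_0 maps an edge to its endpoints' difference, ∂[p,q] = q − p.
This gives a 8×14 integer matrix of rank 7; reducing to Smith normal form yields diagonal entries (1,1,1,1,1,1,1).

∂_2: C_2 → C_1 acts by ∂[p,q,r] = [q,r] − [p,r] + [p,q]. For instance
  ∂[v_1,v_5,v_7] = [v_5,v_7] − [v_1,v_7] + [v_1,v_5],
  ∂[v_1,v_5,v_6] = [v_5,v_6] − [v_1,v_6] + [v_1,v_5].
The 14×6 boundary matrix has rank 6 and Smith normal form diag(1,1,1,1,1,1).

Now H_k = ker ∂_k / im ∂_{k+1}, so:

  H_0: rank C_0 − rank ∂_1 = 8 − 7 = 1, and the invariant factors of ∂_1 are all 1, so H_0 = Z.
  H_1: rank ker ∂_1 − rank ∂_2 = (14 − 7) − 6 = 1, and the invariant factors of ∂_2 are all 1, so H_1 = Z.
  H_2: rank ker ∂_2 − rank ∂_3 = (6 − 6) − 0 = 0, and there is no ∂_3, so H_2 = 0.

As a check, the Euler characteristic is 8 − 14 + 6 = 0, which agrees with 1 − 1 + 0 = 0.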